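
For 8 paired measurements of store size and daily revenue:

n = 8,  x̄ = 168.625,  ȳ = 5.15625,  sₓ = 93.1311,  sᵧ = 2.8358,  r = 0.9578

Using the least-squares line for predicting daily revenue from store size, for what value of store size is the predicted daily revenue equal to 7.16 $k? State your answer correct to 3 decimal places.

237.330

b = r · sᵧ/sₓ = 0.9578 · 2.8358/93.1311 = 0.029165
a = ȳ − b·x̄ = 5.15625 − 0.029165·168.625 = 0.238373
Set a + b·x = 7.16: x = (7.16 − 0.238373) / 0.029165 = 237.329920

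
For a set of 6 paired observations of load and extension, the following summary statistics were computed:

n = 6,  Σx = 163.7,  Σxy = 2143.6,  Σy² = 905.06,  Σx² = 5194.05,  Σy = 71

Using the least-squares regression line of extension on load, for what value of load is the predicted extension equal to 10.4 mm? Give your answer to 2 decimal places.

Sxx = Σx² − (Σx)²/n = 5194.05 − 4466.281667 = 727.768333
Sxy = Σxy − (Σx)(Σy)/n = 2143.6 − 1937.116667 = 206.483333
b = Sxy/Sxx = 206.483333/727.768333 = 0.283721
a = ȳ − b·x̄ = 11.833333 − 0.283721·27.283333 = 4.092472
Set a + b·x = 10.4: x = (10.4 − 4.092472) / 0.283721 = 22.231426

22.23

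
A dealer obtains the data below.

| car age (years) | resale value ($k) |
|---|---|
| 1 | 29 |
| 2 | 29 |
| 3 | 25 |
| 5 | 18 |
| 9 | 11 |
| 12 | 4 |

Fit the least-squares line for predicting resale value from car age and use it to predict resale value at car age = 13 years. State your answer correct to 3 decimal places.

n = 6, Σx = 32, Σy = 116, Σxy = 399, Σx² = 264
Sxx = Σx² − (Σx)²/n = 264 − 170.666667 = 93.333333
Sxy = Σxy − (Σx)(Σy)/n = 399 − 618.666667 = -219.666667
b = Sxy/Sxx = -219.666667/93.333333 = -2.353571
a = ȳ − b·x̄ = 19.333333 − (-2.353571)·5.333333 = 31.885714
ŷ(13) = a + b·13 = 31.885714 + (-2.353571)·13 = 1.289286

1.289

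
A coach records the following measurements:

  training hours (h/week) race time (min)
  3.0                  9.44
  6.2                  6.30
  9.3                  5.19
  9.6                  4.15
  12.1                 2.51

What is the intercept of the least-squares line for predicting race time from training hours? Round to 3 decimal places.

11.384

n = 5, Σx = 40.2, Σy = 27.59, Σxy = 185.858, Σx² = 372.5
Sxx = Σx² − (Σx)²/n = 372.5 − 323.208 = 49.292
Sxy = Σxy − (Σx)(Σy)/n = 185.858 − 221.8236 = -35.9656
b = Sxy/Sxx = -35.9656/49.292 = -0.729644
a = ȳ − b·x̄ = 5.518 − (-0.729644)·8.04 = 11.384336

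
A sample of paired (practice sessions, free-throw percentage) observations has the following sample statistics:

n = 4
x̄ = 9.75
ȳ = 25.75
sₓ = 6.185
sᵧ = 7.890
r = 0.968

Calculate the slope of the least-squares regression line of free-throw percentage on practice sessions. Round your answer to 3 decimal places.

1.235

b = r · sᵧ/sₓ = 0.968 · 7.89/6.185 = 1.234846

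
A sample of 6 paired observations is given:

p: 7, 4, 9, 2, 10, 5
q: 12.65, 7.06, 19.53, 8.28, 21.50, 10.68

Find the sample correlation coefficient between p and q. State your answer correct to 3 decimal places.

n = 6, Σx = 37, Σy = 79.7, Σxy = 577.52, Σx² = 275, Σy² = 1236.1578
Sxx = Σx² − (Σx)²/n = 275 − 228.166667 = 46.833333
Sxy = Σxy − (Σx)(Σy)/n = 577.52 − 491.483333 = 86.036667
Syy = Σy² − (Σy)²/n = 1236.1578 − 1058.681667 = 177.476133
r = Sxy/√(Sxx·Syy) = 86.036667/√(8311.798911) = 86.036667/91.169068 = 0.943705

0.944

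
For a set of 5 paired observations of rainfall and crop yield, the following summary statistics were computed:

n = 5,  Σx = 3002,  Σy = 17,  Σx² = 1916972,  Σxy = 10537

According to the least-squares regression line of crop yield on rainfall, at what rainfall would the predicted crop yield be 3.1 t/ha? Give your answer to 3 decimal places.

496.307

Sxx = Σx² − (Σx)²/n = 1916972 − 1802400.8 = 114571.2
Sxy = Σxy − (Σx)(Σy)/n = 10537 − 10206.8 = 330.2
b = Sxy/Sxx = 330.2/114571.2 = 0.002882
a = ȳ − b·x̄ = 3.4 − 0.002882·600.4 = 1.669617
Set a + b·x = 3.1: x = (3.1 − 1.669617) / 0.002882 = 496.307450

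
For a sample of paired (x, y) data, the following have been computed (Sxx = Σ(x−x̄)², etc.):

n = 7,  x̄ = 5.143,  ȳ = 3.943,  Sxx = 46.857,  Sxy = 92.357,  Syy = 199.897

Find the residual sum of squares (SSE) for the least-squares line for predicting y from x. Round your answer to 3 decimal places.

b = Sxy/Sxx = 92.357/46.857 = 1.971040
SSE = Syy − b·Sxy = 199.897 − 1.971040·92.357 = 17.857701

17.858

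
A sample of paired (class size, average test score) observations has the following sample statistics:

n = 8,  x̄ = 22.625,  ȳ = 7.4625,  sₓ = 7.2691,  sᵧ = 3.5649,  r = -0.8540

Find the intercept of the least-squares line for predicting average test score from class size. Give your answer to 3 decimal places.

b = r · sᵧ/sₓ = -0.854 · 3.5649/7.2691 = -0.418817
a = ȳ − b·x̄ = 7.4625 − (-0.418817)·22.625 = 16.938241

16.938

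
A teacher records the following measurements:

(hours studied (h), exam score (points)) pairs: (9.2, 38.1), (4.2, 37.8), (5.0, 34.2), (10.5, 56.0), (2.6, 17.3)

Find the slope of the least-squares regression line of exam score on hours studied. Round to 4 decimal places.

n = 5, Σx = 31.5, Σy = 183.4, Σxy = 1313.26, Σx² = 244.29
Sxx = Σx² − (Σx)²/n = 244.29 − 198.45 = 45.84
Sxy = Σxy − (Σx)(Σy)/n = 1313.26 − 1155.42 = 157.84
b = Sxy/Sxx = 157.84/45.84 = 3.443281

3.4433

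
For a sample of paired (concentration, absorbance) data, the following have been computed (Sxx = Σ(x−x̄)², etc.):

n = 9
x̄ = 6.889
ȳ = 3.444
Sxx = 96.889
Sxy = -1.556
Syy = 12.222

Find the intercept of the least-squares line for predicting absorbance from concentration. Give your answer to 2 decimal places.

3.55

b = Sxy/Sxx = -1.556/96.889 = -0.016060
a = ȳ − b·x̄ = 3.444 − (-0.016060)·6.889 = 3.554635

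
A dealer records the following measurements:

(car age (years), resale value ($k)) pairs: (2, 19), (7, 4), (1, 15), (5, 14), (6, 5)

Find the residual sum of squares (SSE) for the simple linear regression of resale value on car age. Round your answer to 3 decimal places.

45.940

n = 5, Σx = 21, Σy = 57, Σxy = 181, Σx² = 115, Σy² = 823
Sxx = Σx² − (Σx)²/n = 115 − 88.2 = 26.8
Sxy = Σxy − (Σx)(Σy)/n = 181 − 239.4 = -58.4
Syy = Σy² − (Σy)²/n = 823 − 649.8 = 173.2
b = Sxy/Sxx = -58.4/26.8 = -2.179104
SSE = Syy − b·Sxy = 173.2 − (-2.179104)·(-58.4) = 45.940299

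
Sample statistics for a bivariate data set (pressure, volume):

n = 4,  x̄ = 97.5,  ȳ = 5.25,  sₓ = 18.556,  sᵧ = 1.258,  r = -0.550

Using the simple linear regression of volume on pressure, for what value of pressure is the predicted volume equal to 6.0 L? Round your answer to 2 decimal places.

b = r · sᵧ/sₓ = -0.55 · 1.258/18.556 = -0.037287
a = ȳ − b·x̄ = 5.25 − (-0.037287)·97.5 = 8.885495
Set a + b·x = 6.0: x = (6.0 − 8.885495) / (-0.037287) = 77.385822

77.39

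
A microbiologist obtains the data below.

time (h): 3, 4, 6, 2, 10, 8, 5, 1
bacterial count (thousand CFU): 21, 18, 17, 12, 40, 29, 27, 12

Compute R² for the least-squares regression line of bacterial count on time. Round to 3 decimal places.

0.798

n = 8, Σx = 39, Σy = 176, Σxy = 1040, Σx² = 255, Σy² = 4512
Sxx = Σx² − (Σx)²/n = 255 − 190.125 = 64.875
Sxy = Σxy − (Σx)(Σy)/n = 1040 − 858 = 182
Syy = Σy² − (Σy)²/n = 4512 − 3872 = 640
R² = Sxy²/(Sxx·Syy) = (182)²/(64.875·640) = 0.797784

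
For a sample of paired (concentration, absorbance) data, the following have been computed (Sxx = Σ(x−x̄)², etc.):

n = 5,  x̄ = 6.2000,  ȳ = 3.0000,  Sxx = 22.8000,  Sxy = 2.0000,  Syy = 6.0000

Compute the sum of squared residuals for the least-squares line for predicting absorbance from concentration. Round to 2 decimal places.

5.82

b = Sxy/Sxx = 2/22.8 = 0.087719
SSE = Syy − b·Sxy = 6 − 0.087719·2 = 5.824561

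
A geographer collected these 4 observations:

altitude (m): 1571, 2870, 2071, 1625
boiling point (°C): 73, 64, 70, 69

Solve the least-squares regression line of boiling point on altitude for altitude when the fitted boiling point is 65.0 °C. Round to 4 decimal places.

2756.1281

n = 4, Σx = 8137, Σy = 276, Σxy = 555458, Σx² = 17634607
Sxx = Σx² − (Σx)²/n = 17634607 − 16552692.25 = 1081914.75
Sxy = Σxy − (Σx)(Σy)/n = 555458 − 561453 = -5995
b = Sxy/Sxx = -5995/1081914.75 = -0.005541
a = ȳ − b·x̄ = 69 − (-0.005541)·2034.25 = 80.271987
Set a + b·x = 65.0: x = (65.0 − 80.271987) / (-0.005541) = 2756.128065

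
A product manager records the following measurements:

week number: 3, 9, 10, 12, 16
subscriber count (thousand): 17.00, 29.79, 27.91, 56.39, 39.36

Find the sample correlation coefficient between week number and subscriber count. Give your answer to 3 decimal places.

n = 5, Σx = 50, Σy = 170.45, Σxy = 1904.65, Σx² = 590, Σy² = 6684.4539
Sxx = Σx² − (Σx)²/n = 590 − 500 = 90
Sxy = Σxy − (Σx)(Σy)/n = 1904.65 − 1704.5 = 200.15
Syy = Σy² − (Σy)²/n = 6684.4539 − 5810.6405 = 873.8134
r = Sxy/√(Sxx·Syy) = 200.15/√(78643.206) = 200.15/280.433960 = 0.713715

0.714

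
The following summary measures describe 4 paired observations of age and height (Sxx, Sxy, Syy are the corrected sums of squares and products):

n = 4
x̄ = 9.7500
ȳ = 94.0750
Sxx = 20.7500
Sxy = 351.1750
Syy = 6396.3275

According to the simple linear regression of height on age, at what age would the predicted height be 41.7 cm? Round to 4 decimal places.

6.6553

b = Sxy/Sxx = 351.175/20.75 = 16.924096
a = ȳ − b·x̄ = 94.075 − 16.924096·9.75 = -70.934940
Set a + b·x = 41.7: x = (41.7 − (-70.934940)) / 16.924096 = 6.655300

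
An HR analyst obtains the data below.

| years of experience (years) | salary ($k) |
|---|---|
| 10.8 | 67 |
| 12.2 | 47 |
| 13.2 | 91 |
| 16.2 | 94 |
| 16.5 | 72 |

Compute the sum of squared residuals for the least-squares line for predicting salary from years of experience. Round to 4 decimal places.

1096.9044

n = 5, Σx = 68.9, Σy = 371, Σxy = 5209, Σx² = 974.41, Σy² = 28999
Sxx = Σx² − (Σx)²/n = 974.41 − 949.442 = 24.968
Sxy = Σxy − (Σx)(Σy)/n = 5209 − 5112.38 = 96.62
Syy = Σy² − (Σy)²/n = 28999 − 27528.2 = 1470.8
b = Sxy/Sxx = 96.62/24.968 = 3.869753
SSE = Syy − b·Sxy = 1470.8 − 3.869753·96.62 = 1096.904438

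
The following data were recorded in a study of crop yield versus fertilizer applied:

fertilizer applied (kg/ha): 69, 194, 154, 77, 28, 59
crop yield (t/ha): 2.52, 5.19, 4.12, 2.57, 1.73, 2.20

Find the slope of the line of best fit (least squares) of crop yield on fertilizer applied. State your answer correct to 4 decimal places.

0.0208

n = 6, Σx = 581, Σy = 18.33, Σxy = 2191.35, Σx² = 76307
Sxx = Σx² − (Σx)²/n = 76307 − 56260.166667 = 20046.833333
Sxy = Σxy − (Σx)(Σy)/n = 2191.35 − 1774.955 = 416.395
b = Sxy/Sxx = 416.395/20046.833333 = 0.020771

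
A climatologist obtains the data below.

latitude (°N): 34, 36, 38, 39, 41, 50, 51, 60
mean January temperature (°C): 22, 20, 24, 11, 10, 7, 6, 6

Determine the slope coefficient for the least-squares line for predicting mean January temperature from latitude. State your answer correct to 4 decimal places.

-0.6783

n = 8, Σx = 349, Σy = 106, Σxy = 4235, Σx² = 15799
Sxx = Σx² − (Σx)²/n = 15799 − 15225.125 = 573.875
Sxy = Σxy − (Σx)(Σy)/n = 4235 − 4624.25 = -389.25
b = Sxy/Sxx = -389.25/573.875 = -0.678284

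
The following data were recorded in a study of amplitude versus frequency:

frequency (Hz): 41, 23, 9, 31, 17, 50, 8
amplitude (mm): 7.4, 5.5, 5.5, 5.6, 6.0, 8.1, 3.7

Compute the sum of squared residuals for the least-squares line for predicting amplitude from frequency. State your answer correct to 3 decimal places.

n = 7, Σx = 179, Σy = 41.8, Σxy = 1189.6, Σx² = 6105, Σy² = 261.92
Sxx = Σx² − (Σx)²/n = 6105 − 4577.285714 = 1527.714286
Sxy = Σxy − (Σx)(Σy)/n = 1189.6 − 1068.885714 = 120.714286
Syy = Σy² − (Σy)²/n = 261.92 − 249.605714 = 12.314286
b = Sxy/Sxx = 120.714286/1527.714286 = 0.079016
SSE = Syy − b·Sxy = 12.314286 − 0.079016·120.714286 = 2.775893

2.776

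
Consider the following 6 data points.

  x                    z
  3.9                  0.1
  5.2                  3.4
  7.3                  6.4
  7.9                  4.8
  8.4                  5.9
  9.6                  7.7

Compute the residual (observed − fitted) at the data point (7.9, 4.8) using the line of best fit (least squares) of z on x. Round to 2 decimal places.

-0.93

n = 6, Σx = 42.3, Σy = 28.3, Σxy = 226.19, Σx² = 320.67
Sxx = Σx² − (Σx)²/n = 320.67 − 298.215 = 22.455
Sxy = Σxy − (Σx)(Σy)/n = 226.19 − 199.515 = 26.675
b = Sxy/Sxx = 26.675/22.455 = 1.187931
a = ȳ − b·x̄ = 4.716667 − 1.187931·7.05 = -3.658250
ŷ(7.9) = -3.658250 + 1.187931·7.9 = 5.726408
residual = y − ŷ = 4.8 − 5.726408 = -0.926408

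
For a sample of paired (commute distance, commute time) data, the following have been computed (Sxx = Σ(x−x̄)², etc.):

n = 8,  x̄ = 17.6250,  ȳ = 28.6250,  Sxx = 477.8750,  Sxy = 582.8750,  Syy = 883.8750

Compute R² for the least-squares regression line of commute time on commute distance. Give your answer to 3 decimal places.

0.804

R² = Sxy²/(Sxx·Syy) = (582.875)²/(477.875·883.875) = 0.804351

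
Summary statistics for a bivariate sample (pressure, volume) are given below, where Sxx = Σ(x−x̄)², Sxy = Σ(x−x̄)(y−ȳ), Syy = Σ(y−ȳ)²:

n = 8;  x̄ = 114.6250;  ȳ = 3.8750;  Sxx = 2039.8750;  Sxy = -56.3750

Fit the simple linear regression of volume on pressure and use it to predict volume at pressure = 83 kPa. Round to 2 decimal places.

4.75

b = Sxy/Sxx = -56.375/2039.875 = -0.027636
a = ȳ − b·x̄ = 3.875 − (-0.027636)·114.625 = 7.042834
ŷ(83) = a + b·83 = 7.042834 + (-0.027636)·83 = 4.749004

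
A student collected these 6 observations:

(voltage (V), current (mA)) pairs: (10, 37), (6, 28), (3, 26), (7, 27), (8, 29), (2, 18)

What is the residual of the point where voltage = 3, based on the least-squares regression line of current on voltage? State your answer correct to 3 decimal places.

3.913

n = 6, Σx = 36, Σy = 165, Σxy = 1073, Σx² = 262
Sxx = Σx² − (Σx)²/n = 262 − 216 = 46
Sxy = Σxy − (Σx)(Σy)/n = 1073 − 990 = 83
b = Sxy/Sxx = 83/46 = 1.804348
a = ȳ − b·x̄ = 27.5 − 1.804348·6 = 16.673913
ŷ(3) = 16.673913 + 1.804348·3 = 22.086957
residual = y − ŷ = 26 − 22.086957 = 3.913043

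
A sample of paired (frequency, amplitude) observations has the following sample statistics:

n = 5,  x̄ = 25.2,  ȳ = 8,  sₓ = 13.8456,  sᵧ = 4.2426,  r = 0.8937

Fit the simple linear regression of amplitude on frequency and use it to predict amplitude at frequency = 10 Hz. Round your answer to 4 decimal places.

3.8375

b = r · sᵧ/sₓ = 0.8937 · 4.2426/13.8456 = 0.273850
a = ȳ − b·x̄ = 8 − 0.273850·25.2 = 1.098991
ŷ(10) = a + b·10 = 1.098991 + 0.273850·10 = 3.837487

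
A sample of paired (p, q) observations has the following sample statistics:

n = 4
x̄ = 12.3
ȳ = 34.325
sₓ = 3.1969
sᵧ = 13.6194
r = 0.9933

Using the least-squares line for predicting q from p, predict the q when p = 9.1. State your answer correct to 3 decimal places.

20.784

b = r · sᵧ/sₓ = 0.9933 · 13.6194/3.1969 = 4.231646
a = ȳ − b·x̄ = 34.325 − 4.231646·12.3 = -17.724249
ŷ(9.1) = a + b·9.1 = -17.724249 + 4.231646·9.1 = 20.783732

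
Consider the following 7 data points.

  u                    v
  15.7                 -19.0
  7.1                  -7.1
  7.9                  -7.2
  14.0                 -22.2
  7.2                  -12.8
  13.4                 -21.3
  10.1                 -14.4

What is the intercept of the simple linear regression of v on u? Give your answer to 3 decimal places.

n = 7, Σx = 75.4, Σy = -104, Σxy = -1239.41, Σx² = 888.72
Sxx = Σx² − (Σx)²/n = 888.72 − 812.165714 = 76.554286
Sxy = Σxy − (Σx)(Σy)/n = -1239.41 − (-1120.228571) = -119.181429
b = Sxy/Sxx = -119.181429/76.554286 = -1.556822
a = ȳ − b·x̄ = -14.857143 − (-1.556822)·10.771429 = 1.912059

1.912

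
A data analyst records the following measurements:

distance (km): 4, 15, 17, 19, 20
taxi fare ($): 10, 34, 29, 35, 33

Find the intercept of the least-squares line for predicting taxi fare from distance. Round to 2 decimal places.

n = 5, Σx = 75, Σy = 141, Σxy = 2368, Σx² = 1291
Sxx = Σx² − (Σx)²/n = 1291 − 1125 = 166
Sxy = Σxy − (Σx)(Σy)/n = 2368 − 2115 = 253
b = Sxy/Sxx = 253/166 = 1.524096
a = ȳ − b·x̄ = 28.2 − 1.524096·15 = 5.338554

5.34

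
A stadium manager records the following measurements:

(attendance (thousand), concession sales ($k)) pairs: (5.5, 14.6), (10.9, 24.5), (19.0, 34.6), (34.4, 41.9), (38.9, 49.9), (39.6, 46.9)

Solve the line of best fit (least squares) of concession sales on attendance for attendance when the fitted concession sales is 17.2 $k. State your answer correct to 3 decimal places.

4.418

n = 6, Σx = 148.3, Σy = 212.4, Σxy = 6244.46, Σx² = 4774.79
Sxx = Σx² − (Σx)²/n = 4774.79 − 3665.481667 = 1109.308333
Sxy = Σxy − (Σx)(Σy)/n = 6244.46 − 5249.82 = 994.64
b = Sxy/Sxx = 994.64/1109.308333 = 0.896631
a = ȳ − b·x̄ = 35.4 − 0.896631·24.716667 = 13.238276
Set a + b·x = 17.2: x = (17.2 − 13.238276) / 0.896631 = 4.418457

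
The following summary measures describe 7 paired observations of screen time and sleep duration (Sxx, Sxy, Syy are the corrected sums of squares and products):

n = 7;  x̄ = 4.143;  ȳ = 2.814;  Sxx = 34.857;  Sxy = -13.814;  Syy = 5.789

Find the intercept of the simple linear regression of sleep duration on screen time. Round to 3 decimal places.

4.456

b = Sxy/Sxx = -13.814/34.857 = -0.396305
a = ȳ − b·x̄ = 2.814 − (-0.396305)·4.143 = 4.455891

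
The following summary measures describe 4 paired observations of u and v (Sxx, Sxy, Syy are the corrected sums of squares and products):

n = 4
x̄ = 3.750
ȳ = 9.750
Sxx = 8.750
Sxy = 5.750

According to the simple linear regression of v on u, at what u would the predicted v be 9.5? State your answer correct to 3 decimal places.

b = Sxy/Sxx = 5.75/8.75 = 0.657143
a = ȳ − b·x̄ = 9.75 − 0.657143·3.75 = 7.285714
Set a + b·x = 9.5: x = (9.5 − 7.285714) / 0.657143 = 3.369565

3.370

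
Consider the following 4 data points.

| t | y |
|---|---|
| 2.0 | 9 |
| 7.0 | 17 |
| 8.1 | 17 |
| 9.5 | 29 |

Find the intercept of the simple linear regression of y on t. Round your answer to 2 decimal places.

n = 4, Σx = 26.6, Σy = 72, Σxy = 550.2, Σx² = 208.86
Sxx = Σx² − (Σx)²/n = 208.86 − 176.89 = 31.97
Sxy = Σxy − (Σx)(Σy)/n = 550.2 − 478.8 = 71.4
b = Sxy/Sxx = 71.4/31.97 = 2.233344
a = ȳ − b·x̄ = 18 − 2.233344·6.65 = 3.148264

3.15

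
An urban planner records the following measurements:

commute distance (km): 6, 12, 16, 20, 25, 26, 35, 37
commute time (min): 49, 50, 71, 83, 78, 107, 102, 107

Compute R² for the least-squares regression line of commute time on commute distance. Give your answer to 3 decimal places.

0.844

n = 8, Σx = 177, Σy = 647, Σxy = 15951, Σx² = 4731, Σy² = 56217
Sxx = Σx² − (Σx)²/n = 4731 − 3916.125 = 814.875
Sxy = Σxy − (Σx)(Σy)/n = 15951 − 14314.875 = 1636.125
Syy = Σy² − (Σy)²/n = 56217 − 52326.125 = 3890.875
R² = Sxy²/(Sxx·Syy) = (1636.125)²/(814.875·3890.875) = 0.844296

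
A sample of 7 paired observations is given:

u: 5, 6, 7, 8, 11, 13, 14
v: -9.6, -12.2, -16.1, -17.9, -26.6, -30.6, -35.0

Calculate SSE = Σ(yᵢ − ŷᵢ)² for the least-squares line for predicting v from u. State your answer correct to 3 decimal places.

n = 7, Σx = 64, Σy = -148, Σxy = -1557.5, Σx² = 660, Σy² = 3689.54
Sxx = Σx² − (Σx)²/n = 660 − 585.142857 = 74.857143
Sxy = Σxy − (Σx)(Σy)/n = -1557.5 − (-1353.142857) = -204.357143
Syy = Σy² − (Σy)²/n = 3689.54 − 3129.142857 = 560.397143
b = Sxy/Sxx = -204.357143/74.857143 = -2.729962
SSE = Syy − b·Sxy = 560.397143 − (-2.729962)·(-204.357143) = 2.509943

2.510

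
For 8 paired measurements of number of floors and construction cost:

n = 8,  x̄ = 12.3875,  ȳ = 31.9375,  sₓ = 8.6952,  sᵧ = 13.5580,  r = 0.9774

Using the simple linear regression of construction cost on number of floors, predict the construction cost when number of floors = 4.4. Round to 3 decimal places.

b = r · sᵧ/sₓ = 0.9774 · 13.558/8.6952 = 1.524012
a = ȳ − b·x̄ = 31.9375 − 1.524012·12.3875 = 13.058801
ŷ(4.4) = a + b·4.4 = 13.058801 + 1.524012·4.4 = 19.764454

19.764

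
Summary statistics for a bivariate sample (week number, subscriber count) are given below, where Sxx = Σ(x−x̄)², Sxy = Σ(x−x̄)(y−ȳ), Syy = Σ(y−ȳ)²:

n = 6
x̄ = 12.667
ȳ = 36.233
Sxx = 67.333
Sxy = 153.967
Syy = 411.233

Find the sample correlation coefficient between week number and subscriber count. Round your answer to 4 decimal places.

r = Sxy/√(Sxx·Syy) = 153.967/√(27689.551589) = 153.967/166.401778 = 0.925273

0.9253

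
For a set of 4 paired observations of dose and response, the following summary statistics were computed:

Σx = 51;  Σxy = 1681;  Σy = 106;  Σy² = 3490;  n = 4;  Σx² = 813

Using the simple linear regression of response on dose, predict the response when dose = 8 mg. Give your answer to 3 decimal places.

Sxx = Σx² − (Σx)²/n = 813 − 650.25 = 162.75
Sxy = Σxy − (Σx)(Σy)/n = 1681 − 1351.5 = 329.5
b = Sxy/Sxx = 329.5/162.75 = 2.024578
a = ȳ − b·x̄ = 26.5 − 2.024578·12.75 = 0.686636
ŷ(8) = a + b·8 = 0.686636 + 2.024578·8 = 16.883257

16.883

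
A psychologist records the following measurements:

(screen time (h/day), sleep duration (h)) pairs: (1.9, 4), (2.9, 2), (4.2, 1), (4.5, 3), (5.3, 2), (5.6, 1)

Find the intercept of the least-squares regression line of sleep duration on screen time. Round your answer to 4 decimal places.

n = 6, Σx = 24.4, Σy = 13, Σxy = 47.3, Σx² = 109.36
Sxx = Σx² − (Σx)²/n = 109.36 − 99.226667 = 10.133333
Sxy = Σxy − (Σx)(Σy)/n = 47.3 − 52.866667 = -5.566667
b = Sxy/Sxx = -5.566667/10.133333 = -0.549342
a = ȳ − b·x̄ = 2.166667 − (-0.549342)·4.066667 = 4.400658

4.4007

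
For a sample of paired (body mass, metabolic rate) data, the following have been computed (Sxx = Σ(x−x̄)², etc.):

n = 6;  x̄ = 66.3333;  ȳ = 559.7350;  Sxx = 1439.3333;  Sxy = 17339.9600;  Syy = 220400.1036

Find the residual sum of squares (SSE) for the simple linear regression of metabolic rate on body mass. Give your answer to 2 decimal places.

b = Sxy/Sxx = 17339.96/1439.3333 = 12.047217
SSE = Syy − b·Sxy = 220400.1036 − 12.047217·17339.96 = 11501.849942

11501.85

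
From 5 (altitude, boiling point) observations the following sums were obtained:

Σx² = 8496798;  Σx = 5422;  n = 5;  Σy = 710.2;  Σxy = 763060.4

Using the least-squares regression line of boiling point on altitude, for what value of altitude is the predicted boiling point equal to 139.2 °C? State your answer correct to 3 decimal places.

Sxx = Σx² − (Σx)²/n = 8496798 − 5879616.8 = 2617181.2
Sxy = Σxy − (Σx)(Σy)/n = 763060.4 − 770140.88 = -7080.48
b = Sxy/Sxx = -7080.48/2617181.2 = -0.002705
a = ȳ − b·x̄ = 142.04 − (-0.002705)·1084.4 = 144.973718
Set a + b·x = 139.2: x = (139.2 − 144.973718) / (-0.002705) = 2134.158577

2134.159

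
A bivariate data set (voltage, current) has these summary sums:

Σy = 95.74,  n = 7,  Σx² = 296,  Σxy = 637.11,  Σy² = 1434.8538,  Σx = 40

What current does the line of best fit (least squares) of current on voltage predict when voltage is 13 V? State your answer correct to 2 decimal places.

Sxx = Σx² − (Σx)²/n = 296 − 228.571429 = 67.428571
Sxy = Σxy − (Σx)(Σy)/n = 637.11 − 547.085714 = 90.024286
b = Sxy/Sxx = 90.024286/67.428571 = 1.335106
a = ȳ − b·x̄ = 13.677143 − 1.335106·5.714286 = 6.047966
ŷ(13) = a + b·13 = 6.047966 + 1.335106·13 = 23.404343

23.40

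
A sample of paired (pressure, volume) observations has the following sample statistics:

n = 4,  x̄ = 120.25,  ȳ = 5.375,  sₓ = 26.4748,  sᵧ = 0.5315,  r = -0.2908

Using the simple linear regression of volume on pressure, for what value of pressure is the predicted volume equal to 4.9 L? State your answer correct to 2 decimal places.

201.61

b = r · sᵧ/sₓ = -0.2908 · 0.5315/26.4748 = -0.005838
a = ȳ − b·x̄ = 5.375 − (-0.005838)·120.25 = 6.077021
Set a + b·x = 4.9: x = (4.9 − 6.077021) / (-0.005838) = 201.613313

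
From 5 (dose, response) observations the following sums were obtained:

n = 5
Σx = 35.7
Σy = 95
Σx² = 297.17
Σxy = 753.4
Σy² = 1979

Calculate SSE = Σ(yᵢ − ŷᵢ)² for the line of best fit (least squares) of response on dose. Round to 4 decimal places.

40.5781

Sxx = Σx² − (Σx)²/n = 297.17 − 254.898 = 42.272
Sxy = Σxy − (Σx)(Σy)/n = 753.4 − 678.3 = 75.1
Syy = Σy² − (Σy)²/n = 1979 − 1805 = 174
b = Sxy/Sxx = 75.1/42.272 = 1.776590
SSE = Syy − b·Sxy = 174 − 1.776590·75.1 = 40.578113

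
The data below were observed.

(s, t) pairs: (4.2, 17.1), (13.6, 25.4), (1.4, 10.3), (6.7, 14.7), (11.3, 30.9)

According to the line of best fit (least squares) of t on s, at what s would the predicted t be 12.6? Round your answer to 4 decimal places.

n = 5, Σx = 37.2, Σy = 98.4, Σxy = 879.34, Σx² = 377.14
Sxx = Σx² − (Σx)²/n = 377.14 − 276.768 = 100.372
Sxy = Σxy − (Σx)(Σy)/n = 879.34 − 732.096 = 147.244
b = Sxy/Sxx = 147.244/100.372 = 1.466983
a = ȳ − b·x̄ = 19.68 − 1.466983·7.44 = 8.765648
Set a + b·x = 12.6: x = (12.6 − 8.765648) / 1.466983 = 2.613768

2.6138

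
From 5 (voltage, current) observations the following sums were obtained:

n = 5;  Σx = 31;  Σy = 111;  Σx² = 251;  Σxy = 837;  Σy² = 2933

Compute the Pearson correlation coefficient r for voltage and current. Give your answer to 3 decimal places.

0.896

Sxx = Σx² − (Σx)²/n = 251 − 192.2 = 58.8
Sxy = Σxy − (Σx)(Σy)/n = 837 − 688.2 = 148.8
Syy = Σy² − (Σy)²/n = 2933 − 2464.2 = 468.8
r = Sxy/√(Sxx·Syy) = 148.8/√(27565.44) = 148.8/166.028431 = 0.896232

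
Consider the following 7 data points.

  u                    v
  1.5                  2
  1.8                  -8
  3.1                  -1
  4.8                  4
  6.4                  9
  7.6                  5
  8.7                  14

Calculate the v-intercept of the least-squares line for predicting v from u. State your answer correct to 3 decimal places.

-6.542

n = 7, Σx = 33.9, Σy = 25, Σxy = 222.1, Σx² = 212.55
Sxx = Σx² − (Σx)²/n = 212.55 − 164.172857 = 48.377143
Sxy = Σxy − (Σx)(Σy)/n = 222.1 − 121.071429 = 101.028571
b = Sxy/Sxx = 101.028571/48.377143 = 2.088353
a = ȳ − b·x̄ = 3.571429 − 2.088353·4.842857 = -6.542169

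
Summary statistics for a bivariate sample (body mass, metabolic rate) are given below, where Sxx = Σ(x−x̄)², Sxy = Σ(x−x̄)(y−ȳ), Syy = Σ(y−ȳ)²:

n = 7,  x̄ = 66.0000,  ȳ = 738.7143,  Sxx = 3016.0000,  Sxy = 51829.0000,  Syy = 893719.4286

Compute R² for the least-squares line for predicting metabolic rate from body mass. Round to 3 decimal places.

R² = Sxy²/(Sxx·Syy) = (51829)²/(3016·893719.4286) = 0.996582

0.997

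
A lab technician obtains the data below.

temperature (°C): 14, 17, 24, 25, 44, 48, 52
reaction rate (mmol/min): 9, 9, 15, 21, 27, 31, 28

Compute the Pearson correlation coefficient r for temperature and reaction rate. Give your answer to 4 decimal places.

0.9525

n = 7, Σx = 224, Σy = 140, Σxy = 5296, Σx² = 8630, Σy² = 3302
Sxx = Σx² − (Σx)²/n = 8630 − 7168 = 1462
Sxy = Σxy − (Σx)(Σy)/n = 5296 − 4480 = 816
Syy = Σy² − (Σy)²/n = 3302 − 2800 = 502
r = Sxy/√(Sxx·Syy) = 816/√(733924) = 816/856.693644 = 0.952499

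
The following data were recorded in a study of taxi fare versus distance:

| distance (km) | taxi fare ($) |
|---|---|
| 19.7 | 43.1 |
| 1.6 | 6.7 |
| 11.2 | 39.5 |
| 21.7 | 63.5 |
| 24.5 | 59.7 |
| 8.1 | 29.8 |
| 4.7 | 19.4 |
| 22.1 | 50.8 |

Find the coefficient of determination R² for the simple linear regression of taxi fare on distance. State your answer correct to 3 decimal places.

n = 8, Σx = 113.6, Σy = 312.5, Σxy = 5598.03, Σx² = 2163.34, Σy² = 14904.13
Sxx = Σx² − (Σx)²/n = 2163.34 − 1613.12 = 550.22
Sxy = Σxy − (Σx)(Σy)/n = 5598.03 − 4437.5 = 1160.53
Syy = Σy² − (Σy)²/n = 14904.13 − 12207.03125 = 2697.09875
R² = Sxy²/(Sxx·Syy) = (1160.53)²/(550.22·2697.09875) = 0.907569

0.908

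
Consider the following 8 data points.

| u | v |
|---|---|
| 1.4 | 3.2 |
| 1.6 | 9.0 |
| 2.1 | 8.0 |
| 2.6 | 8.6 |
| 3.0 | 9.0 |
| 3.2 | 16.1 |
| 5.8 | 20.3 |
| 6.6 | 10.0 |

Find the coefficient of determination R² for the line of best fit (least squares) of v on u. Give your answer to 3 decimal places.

n = 8, Σx = 26.3, Σy = 84.2, Σxy = 320.3, Σx² = 112.13, Σy² = 1081.5
Sxx = Σx² − (Σx)²/n = 112.13 − 86.46125 = 25.66875
Sxy = Σxy − (Σx)(Σy)/n = 320.3 − 276.8075 = 43.4925
Syy = Σy² − (Σy)²/n = 1081.5 − 886.205 = 195.295
R² = Sxy²/(Sxx·Syy) = (43.4925)²/(25.66875·195.295) = 0.377340

0.377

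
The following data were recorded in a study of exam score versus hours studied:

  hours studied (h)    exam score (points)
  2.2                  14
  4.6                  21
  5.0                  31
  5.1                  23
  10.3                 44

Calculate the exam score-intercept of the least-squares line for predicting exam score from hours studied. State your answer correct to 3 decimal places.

6.566

n = 5, Σx = 27.2, Σy = 133, Σxy = 852.9, Σx² = 183.1
Sxx = Σx² − (Σx)²/n = 183.1 − 147.968 = 35.132
Sxy = Σxy − (Σx)(Σy)/n = 852.9 − 723.52 = 129.38
b = Sxy/Sxx = 129.38/35.132 = 3.682682
a = ȳ − b·x̄ = 26.6 − 3.682682·5.44 = 6.566207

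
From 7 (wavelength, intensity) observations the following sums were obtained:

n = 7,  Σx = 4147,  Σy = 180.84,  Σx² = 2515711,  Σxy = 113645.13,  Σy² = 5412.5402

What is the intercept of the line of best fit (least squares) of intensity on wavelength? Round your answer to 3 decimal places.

-39.637

Sxx = Σx² − (Σx)²/n = 2515711 − 2456801.285714 = 58909.714286
Sxy = Σxy − (Σx)(Σy)/n = 113645.13 − 107134.782857 = 6510.347143
b = Sxy/Sxx = 6510.347143/58909.714286 = 0.110514
a = ȳ − b·x̄ = 25.834286 − 0.110514·592.428571 = -39.637355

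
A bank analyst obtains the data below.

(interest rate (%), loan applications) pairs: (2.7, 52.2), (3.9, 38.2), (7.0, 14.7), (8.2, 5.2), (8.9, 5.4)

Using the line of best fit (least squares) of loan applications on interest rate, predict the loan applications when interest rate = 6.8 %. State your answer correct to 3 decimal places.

18.056

n = 5, Σx = 30.7, Σy = 115.7, Σxy = 483.52, Σx² = 217.95
Sxx = Σx² − (Σx)²/n = 217.95 − 188.498 = 29.452
Sxy = Σxy − (Σx)(Σy)/n = 483.52 − 710.398 = -226.878
b = Sxy/Sxx = -226.878/29.452 = -7.703314
a = ȳ − b·x̄ = 23.14 − (-7.703314)·6.14 = 70.438347
ŷ(6.8) = a + b·6.8 = 70.438347 + (-7.703314)·6.8 = 18.055813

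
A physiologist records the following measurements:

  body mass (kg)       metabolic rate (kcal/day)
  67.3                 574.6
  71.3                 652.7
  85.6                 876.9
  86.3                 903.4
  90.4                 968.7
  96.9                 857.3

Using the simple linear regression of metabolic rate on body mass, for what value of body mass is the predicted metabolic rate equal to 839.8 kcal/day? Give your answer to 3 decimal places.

n = 6, Σx = 497.8, Σy = 4833.6, Σxy = 408877, Σx² = 41949.8
Sxx = Σx² − (Σx)²/n = 41949.8 − 41300.806667 = 648.993333
Sxy = Σxy − (Σx)(Σy)/n = 408877 − 401027.68 = 7849.32
b = Sxy/Sxx = 7849.32/648.993333 = 12.094608
a = ȳ − b·x̄ = 805.6 − 12.094608·82.966667 = -197.849315
Set a + b·x = 839.8: x = (839.8 − (-197.849315)) / 12.094608 = 85.794373

85.794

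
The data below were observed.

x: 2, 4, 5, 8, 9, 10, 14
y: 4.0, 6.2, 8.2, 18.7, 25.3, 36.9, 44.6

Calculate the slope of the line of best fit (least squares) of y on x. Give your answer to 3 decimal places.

3.766

n = 7, Σx = 52, Σy = 143.9, Σxy = 1444.5, Σx² = 486
Sxx = Σx² − (Σx)²/n = 486 − 386.285714 = 99.714286
Sxy = Σxy − (Σx)(Σy)/n = 1444.5 − 1068.971429 = 375.528571
b = Sxy/Sxx = 375.528571/99.714286 = 3.766046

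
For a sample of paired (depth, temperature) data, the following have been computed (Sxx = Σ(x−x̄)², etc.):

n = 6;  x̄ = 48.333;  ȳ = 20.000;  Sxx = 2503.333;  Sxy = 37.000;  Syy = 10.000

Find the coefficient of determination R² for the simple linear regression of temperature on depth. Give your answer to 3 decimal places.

R² = Sxy²/(Sxx·Syy) = (37)²/(2503.333·10) = 0.054687

0.055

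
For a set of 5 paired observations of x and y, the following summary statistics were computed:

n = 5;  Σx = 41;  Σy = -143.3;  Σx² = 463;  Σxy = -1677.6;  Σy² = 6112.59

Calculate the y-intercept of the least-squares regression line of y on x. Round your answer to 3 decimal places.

Sxx = Σx² − (Σx)²/n = 463 − 336.2 = 126.8
Sxy = Σxy − (Σx)(Σy)/n = -1677.6 − (-1175.06) = -502.54
b = Sxy/Sxx = -502.54/126.8 = -3.963249
a = ȳ − b·x̄ = -28.66 − (-3.963249)·8.2 = 3.838644

3.839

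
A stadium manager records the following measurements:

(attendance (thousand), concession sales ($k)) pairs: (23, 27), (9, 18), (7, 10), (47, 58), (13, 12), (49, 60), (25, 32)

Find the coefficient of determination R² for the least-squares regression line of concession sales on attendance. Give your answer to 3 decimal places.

n = 7, Σx = 173, Σy = 217, Σxy = 7475, Σx² = 6063, Σy² = 9285
Sxx = Σx² − (Σx)²/n = 6063 − 4275.571429 = 1787.428571
Sxy = Σxy − (Σx)(Σy)/n = 7475 − 5363 = 2112
Syy = Σy² − (Σy)²/n = 9285 − 6727 = 2558
R² = Sxy²/(Sxx·Syy) = (2112)²/(1787.428571·2558) = 0.975570

0.976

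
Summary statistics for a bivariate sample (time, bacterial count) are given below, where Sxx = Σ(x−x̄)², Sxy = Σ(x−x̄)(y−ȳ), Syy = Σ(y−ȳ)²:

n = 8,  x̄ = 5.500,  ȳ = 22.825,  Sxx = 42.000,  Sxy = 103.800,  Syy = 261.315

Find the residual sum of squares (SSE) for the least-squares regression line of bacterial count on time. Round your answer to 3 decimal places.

4.781

b = Sxy/Sxx = 103.8/42 = 2.471429
SSE = Syy − b·Sxy = 261.315 − 2.471429·103.8 = 4.780714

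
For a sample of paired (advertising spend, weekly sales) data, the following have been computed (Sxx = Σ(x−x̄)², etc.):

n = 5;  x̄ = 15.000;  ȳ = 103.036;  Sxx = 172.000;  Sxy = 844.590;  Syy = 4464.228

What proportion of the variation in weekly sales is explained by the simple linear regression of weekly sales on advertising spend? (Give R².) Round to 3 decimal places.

R² = Sxy²/(Sxx·Syy) = (844.59)²/(172·4464.228) = 0.929003

0.929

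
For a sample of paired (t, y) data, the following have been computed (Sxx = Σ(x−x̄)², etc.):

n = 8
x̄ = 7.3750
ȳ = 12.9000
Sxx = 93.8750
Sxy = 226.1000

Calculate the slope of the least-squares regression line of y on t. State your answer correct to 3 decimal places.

b = Sxy/Sxx = 226.1/93.875 = 2.408522

2.409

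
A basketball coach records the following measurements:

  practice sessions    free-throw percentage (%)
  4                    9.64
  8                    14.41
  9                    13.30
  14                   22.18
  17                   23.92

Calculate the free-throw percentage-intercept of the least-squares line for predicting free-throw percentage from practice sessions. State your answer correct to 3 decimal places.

4.548

n = 5, Σx = 52, Σy = 83.45, Σxy = 990.7, Σx² = 646
Sxx = Σx² − (Σx)²/n = 646 − 540.8 = 105.2
Sxy = Σxy − (Σx)(Σy)/n = 990.7 − 867.88 = 122.82
b = Sxy/Sxx = 122.82/105.2 = 1.167490
a = ȳ − b·x̄ = 16.69 − 1.167490·10.4 = 4.548099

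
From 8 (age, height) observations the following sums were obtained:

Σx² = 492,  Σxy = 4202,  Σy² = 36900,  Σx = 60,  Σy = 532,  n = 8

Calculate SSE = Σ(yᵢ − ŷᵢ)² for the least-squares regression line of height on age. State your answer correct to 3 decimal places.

Sxx = Σx² − (Σx)²/n = 492 − 450 = 42
Sxy = Σxy − (Σx)(Σy)/n = 4202 − 3990 = 212
Syy = Σy² − (Σy)²/n = 36900 − 35378 = 1522
b = Sxy/Sxx = 212/42 = 5.047619
SSE = Syy − b·Sxy = 1522 − 5.047619·212 = 451.904762

451.905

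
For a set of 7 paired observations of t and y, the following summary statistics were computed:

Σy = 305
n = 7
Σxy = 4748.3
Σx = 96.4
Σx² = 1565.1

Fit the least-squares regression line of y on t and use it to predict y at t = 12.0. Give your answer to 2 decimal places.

39.48

Sxx = Σx² − (Σx)²/n = 1565.1 − 1327.565714 = 237.534286
Sxy = Σxy − (Σx)(Σy)/n = 4748.3 − 4200.285714 = 548.014286
b = Sxy/Sxx = 548.014286/237.534286 = 2.307096
a = ȳ − b·x̄ = 43.571429 − 2.307096·13.771429 = 11.799427
ŷ(12.0) = a + b·12.0 = 11.799427 + 2.307096·12 = 39.484574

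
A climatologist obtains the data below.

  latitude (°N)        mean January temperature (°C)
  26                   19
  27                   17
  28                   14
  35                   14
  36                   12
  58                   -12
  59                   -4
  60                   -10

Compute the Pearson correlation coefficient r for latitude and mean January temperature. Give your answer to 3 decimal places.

-0.974

n = 8, Σx = 329, Σy = 50, Σxy = 735, Σx² = 15155, Σy² = 1446
Sxx = Σx² − (Σx)²/n = 15155 − 13530.125 = 1624.875
Sxy = Σxy − (Σx)(Σy)/n = 735 − 2056.25 = -1321.25
Syy = Σy² − (Σy)²/n = 1446 − 312.5 = 1133.5
r = Sxy/√(Sxx·Syy) = -1321.25/√(1841795.8125) = -1321.25/1357.127780 = -0.973563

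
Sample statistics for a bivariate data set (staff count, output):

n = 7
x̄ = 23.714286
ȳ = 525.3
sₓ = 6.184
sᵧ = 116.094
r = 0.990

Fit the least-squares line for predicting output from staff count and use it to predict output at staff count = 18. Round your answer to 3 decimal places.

b = r · sᵧ/sₓ = 0.99 · 116.094/6.184 = 18.585553
a = ȳ − b·x̄ = 525.3 − 18.585553·23.714286 = 84.556880
ŷ(18) = a + b·18 = 84.556880 + 18.585553·18 = 419.096834

419.097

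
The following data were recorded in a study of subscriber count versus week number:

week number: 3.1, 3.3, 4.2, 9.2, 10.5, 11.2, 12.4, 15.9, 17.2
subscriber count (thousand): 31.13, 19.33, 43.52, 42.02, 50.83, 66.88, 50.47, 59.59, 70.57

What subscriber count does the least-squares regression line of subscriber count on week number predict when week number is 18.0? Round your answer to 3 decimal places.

n = 9, Σx = 87, Σy = 434.34, Σxy = 4799.544, Σx² = 1060.88
Sxx = Σx² − (Σx)²/n = 1060.88 − 841 = 219.88
Sxy = Σxy − (Σx)(Σy)/n = 4799.544 − 4198.62 = 600.924
b = Sxy/Sxx = 600.924/219.88 = 2.732963
a = ȳ − b·x̄ = 48.26 − 2.732963·9.666667 = 21.841353
ŷ(18.0) = a + b·18.0 = 21.841353 + 2.732963·18 = 71.034695

71.035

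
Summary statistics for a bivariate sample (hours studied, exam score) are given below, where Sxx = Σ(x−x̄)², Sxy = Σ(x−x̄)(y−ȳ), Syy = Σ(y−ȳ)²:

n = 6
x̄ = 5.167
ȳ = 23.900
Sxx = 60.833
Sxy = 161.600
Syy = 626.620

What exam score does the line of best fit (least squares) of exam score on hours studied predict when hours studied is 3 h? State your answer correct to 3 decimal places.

b = Sxy/Sxx = 161.6/60.833 = 2.656453
a = ȳ − b·x̄ = 23.9 − 2.656453·5.167 = 10.174108
ŷ(3) = a + b·3 = 10.174108 + 2.656453·3 = 18.143467

18.143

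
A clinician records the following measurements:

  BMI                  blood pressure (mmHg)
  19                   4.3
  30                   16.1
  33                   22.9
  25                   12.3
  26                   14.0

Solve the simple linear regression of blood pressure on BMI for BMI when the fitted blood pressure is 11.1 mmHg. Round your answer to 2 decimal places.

24.33

n = 5, Σx = 133, Σy = 69.6, Σxy = 1991.9, Σx² = 3651
Sxx = Σx² − (Σx)²/n = 3651 − 3537.8 = 113.2
Sxy = Σxy − (Σx)(Σy)/n = 1991.9 − 1851.36 = 140.54
b = Sxy/Sxx = 140.54/113.2 = 1.241519
a = ȳ − b·x̄ = 13.92 − 1.241519·26.6 = -19.104417
Set a + b·x = 11.1: x = (11.1 − (-19.104417)) / 1.241519 = 24.328590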